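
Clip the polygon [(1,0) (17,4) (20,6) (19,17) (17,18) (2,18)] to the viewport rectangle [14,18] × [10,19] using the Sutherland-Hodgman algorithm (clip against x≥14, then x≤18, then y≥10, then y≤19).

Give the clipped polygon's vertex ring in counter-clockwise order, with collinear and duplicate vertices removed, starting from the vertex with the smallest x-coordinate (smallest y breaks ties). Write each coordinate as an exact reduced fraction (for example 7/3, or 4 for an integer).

Clipped polygon: [(14,10) (18,10) (18,35/2) (17,18) (14,18)]

1. After x ≥ 14: [(14,13/4) (17,4) (20,6) (19,17) (17,18) (14,18)]
2. After x ≤ 18: [(14,13/4) (17,4) (18,14/3) (18,35/2) (17,18) (14,18)]
3. After y ≥ 10: [(14,10) (18,10) (18,35/2) (17,18) (14,18)]
4. After y ≤ 19: [(14,10) (18,10) (18,35/2) (17,18) (14,18)]
5. Canonical ring: [(14,10) (18,10) (18,35/2) (17,18) (14,18)]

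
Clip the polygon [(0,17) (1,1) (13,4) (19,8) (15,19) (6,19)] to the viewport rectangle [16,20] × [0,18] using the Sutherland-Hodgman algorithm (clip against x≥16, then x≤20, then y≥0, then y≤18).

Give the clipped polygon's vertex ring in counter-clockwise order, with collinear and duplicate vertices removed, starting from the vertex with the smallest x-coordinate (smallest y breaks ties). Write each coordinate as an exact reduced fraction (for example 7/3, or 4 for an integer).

1. After x ≥ 16: [(16,6) (19,8) (16,65/4)]
2. After x ≤ 20: [(16,6) (19,8) (16,65/4)]
3. After y ≥ 0: [(16,6) (19,8) (16,65/4)]
4. After y ≤ 18: [(16,6) (19,8) (16,65/4)]
5. Canonical ring: [(16,6) (19,8) (16,65/4)]

Clipped polygon: [(16,6) (19,8) (16,65/4)]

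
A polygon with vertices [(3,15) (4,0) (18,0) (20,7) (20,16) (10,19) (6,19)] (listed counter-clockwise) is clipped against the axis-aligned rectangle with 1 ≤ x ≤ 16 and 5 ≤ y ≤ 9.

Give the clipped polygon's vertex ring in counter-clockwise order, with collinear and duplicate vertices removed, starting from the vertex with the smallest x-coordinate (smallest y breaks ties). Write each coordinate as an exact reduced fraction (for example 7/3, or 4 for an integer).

Clipped polygon: [(17/5,9) (11/3,5) (16,5) (16,9)]

1. After x ≥ 1: [(3,15) (4,0) (18,0) (20,7) (20,16) (10,19) (6,19)]
2. After x ≤ 16: [(3,15) (4,0) (16,0) (16,86/5) (10,19) (6,19)]
3. After y ≥ 5: [(3,15) (11/3,5) (16,5) (16,86/5) (10,19) (6,19)]
4. After y ≤ 9: [(17/5,9) (11/3,5) (16,5) (16,9)]
5. Canonical ring: [(17/5,9) (11/3,5) (16,5) (16,9)]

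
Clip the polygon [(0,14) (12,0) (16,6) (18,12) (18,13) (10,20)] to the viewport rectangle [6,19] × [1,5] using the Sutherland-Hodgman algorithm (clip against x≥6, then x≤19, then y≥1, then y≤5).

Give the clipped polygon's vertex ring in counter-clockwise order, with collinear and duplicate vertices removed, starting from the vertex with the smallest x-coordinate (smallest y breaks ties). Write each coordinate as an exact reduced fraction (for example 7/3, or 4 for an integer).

Clipped polygon: [(54/7,5) (78/7,1) (38/3,1) (46/3,5)]

1. After x ≥ 6: [(6,88/5) (6,7) (12,0) (16,6) (18,12) (18,13) (10,20)]
2. After x ≤ 19: [(6,88/5) (6,7) (12,0) (16,6) (18,12) (18,13) (10,20)]
3. After y ≥ 1: [(6,88/5) (6,7) (78/7,1) (38/3,1) (16,6) (18,12) (18,13) (10,20)]
4. After y ≤ 5: [(54/7,5) (78/7,1) (38/3,1) (46/3,5)]
5. Canonical ring: [(54/7,5) (78/7,1) (38/3,1) (46/3,5)]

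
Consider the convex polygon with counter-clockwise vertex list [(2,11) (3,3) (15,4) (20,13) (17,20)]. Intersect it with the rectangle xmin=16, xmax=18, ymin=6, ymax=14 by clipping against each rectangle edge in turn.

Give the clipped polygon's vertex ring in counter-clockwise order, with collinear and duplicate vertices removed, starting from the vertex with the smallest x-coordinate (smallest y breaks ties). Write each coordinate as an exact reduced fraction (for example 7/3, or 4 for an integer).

1. After x ≥ 16: [(16,97/5) (16,29/5) (20,13) (17,20)]
2. After x ≤ 18: [(16,97/5) (16,29/5) (18,47/5) (18,53/3) (17,20)]
3. After y ≥ 6: [(16,97/5) (16,6) (145/9,6) (18,47/5) (18,53/3) (17,20)]
4. After y ≤ 14: [(16,14) (16,6) (145/9,6) (18,47/5) (18,14)]
5. Canonical ring: [(16,6) (145/9,6) (18,47/5) (18,14) (16,14)]

Clipped polygon: [(16,6) (145/9,6) (18,47/5) (18,14) (16,14)]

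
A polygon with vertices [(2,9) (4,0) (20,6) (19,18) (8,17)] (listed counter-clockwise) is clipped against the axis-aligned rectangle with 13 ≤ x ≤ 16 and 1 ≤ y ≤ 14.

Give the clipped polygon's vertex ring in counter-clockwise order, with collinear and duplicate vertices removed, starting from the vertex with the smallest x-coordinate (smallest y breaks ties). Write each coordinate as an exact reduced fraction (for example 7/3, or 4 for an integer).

Clipped polygon: [(13,27/8) (16,9/2) (16,14) (13,14)]

1. After x ≥ 13: [(13,27/8) (20,6) (19,18) (13,192/11)]
2. After x ≤ 16: [(13,27/8) (16,9/2) (16,195/11) (13,192/11)]
3. After y ≥ 1: [(13,27/8) (16,9/2) (16,195/11) (13,192/11)]
4. After y ≤ 14: [(13,14) (13,27/8) (16,9/2) (16,14)]
5. Canonical ring: [(13,27/8) (16,9/2) (16,14) (13,14)]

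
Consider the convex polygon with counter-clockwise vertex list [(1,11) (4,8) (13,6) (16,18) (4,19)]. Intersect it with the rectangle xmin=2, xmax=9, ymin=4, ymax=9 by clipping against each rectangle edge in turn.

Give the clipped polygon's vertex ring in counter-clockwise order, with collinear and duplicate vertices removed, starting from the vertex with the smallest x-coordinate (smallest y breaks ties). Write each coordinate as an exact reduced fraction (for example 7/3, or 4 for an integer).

Clipped polygon: [(3,9) (4,8) (9,62/9) (9,9)]

1. After x ≥ 2: [(2,41/3) (2,10) (4,8) (13,6) (16,18) (4,19)]
2. After x ≤ 9: [(2,41/3) (2,10) (4,8) (9,62/9) (9,223/12) (4,19)]
3. After y ≥ 4: [(2,41/3) (2,10) (4,8) (9,62/9) (9,223/12) (4,19)]
4. After y ≤ 9: [(3,9) (4,8) (9,62/9) (9,9)]
5. Canonical ring: [(3,9) (4,8) (9,62/9) (9,9)]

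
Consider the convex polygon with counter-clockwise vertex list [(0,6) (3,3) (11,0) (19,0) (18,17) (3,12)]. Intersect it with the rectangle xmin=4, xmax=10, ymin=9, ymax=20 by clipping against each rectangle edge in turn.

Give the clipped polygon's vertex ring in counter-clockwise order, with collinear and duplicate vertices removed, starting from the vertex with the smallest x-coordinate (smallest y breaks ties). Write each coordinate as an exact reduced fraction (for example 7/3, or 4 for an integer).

Clipped polygon: [(4,9) (10,9) (10,43/3) (4,37/3)]

1. After x ≥ 4: [(4,21/8) (11,0) (19,0) (18,17) (4,37/3)]
2. After x ≤ 10: [(4,21/8) (10,3/8) (10,43/3) (4,37/3)]
3. After y ≥ 9: [(4,9) (10,9) (10,43/3) (4,37/3)]
4. After y ≤ 20: [(4,9) (10,9) (10,43/3) (4,37/3)]
5. Canonical ring: [(4,9) (10,9) (10,43/3) (4,37/3)]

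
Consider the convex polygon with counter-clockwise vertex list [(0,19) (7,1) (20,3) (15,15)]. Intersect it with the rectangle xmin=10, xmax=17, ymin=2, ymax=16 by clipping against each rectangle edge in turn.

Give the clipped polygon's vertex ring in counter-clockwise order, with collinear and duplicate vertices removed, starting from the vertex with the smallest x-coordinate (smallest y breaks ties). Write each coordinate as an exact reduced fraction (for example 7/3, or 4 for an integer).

Clipped polygon: [(10,2) (27/2,2) (17,33/13) (17,51/5) (15,15) (45/4,16) (10,16)]

1. After x ≥ 10: [(10,49/3) (10,19/13) (20,3) (15,15)]
2. After x ≤ 17: [(10,49/3) (10,19/13) (17,33/13) (17,51/5) (15,15)]
3. After y ≥ 2: [(10,49/3) (10,2) (27/2,2) (17,33/13) (17,51/5) (15,15)]
4. After y ≤ 16: [(45/4,16) (10,16) (10,2) (27/2,2) (17,33/13) (17,51/5) (15,15)]
5. Canonical ring: [(10,2) (27/2,2) (17,33/13) (17,51/5) (15,15) (45/4,16) (10,16)]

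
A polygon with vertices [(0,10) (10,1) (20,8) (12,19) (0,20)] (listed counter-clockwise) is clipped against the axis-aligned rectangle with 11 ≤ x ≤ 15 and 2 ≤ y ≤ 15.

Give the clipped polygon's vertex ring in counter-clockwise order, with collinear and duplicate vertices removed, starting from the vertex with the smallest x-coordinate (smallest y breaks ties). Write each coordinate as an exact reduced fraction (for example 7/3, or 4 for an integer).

Clipped polygon: [(11,2) (80/7,2) (15,9/2) (15,119/8) (164/11,15) (11,15)]

1. After x ≥ 11: [(11,17/10) (20,8) (12,19) (11,229/12)]
2. After x ≤ 15: [(11,17/10) (15,9/2) (15,119/8) (12,19) (11,229/12)]
3. After y ≥ 2: [(11,2) (80/7,2) (15,9/2) (15,119/8) (12,19) (11,229/12)]
4. After y ≤ 15: [(11,15) (11,2) (80/7,2) (15,9/2) (15,119/8) (164/11,15)]
5. Canonical ring: [(11,2) (80/7,2) (15,9/2) (15,119/8) (164/11,15) (11,15)]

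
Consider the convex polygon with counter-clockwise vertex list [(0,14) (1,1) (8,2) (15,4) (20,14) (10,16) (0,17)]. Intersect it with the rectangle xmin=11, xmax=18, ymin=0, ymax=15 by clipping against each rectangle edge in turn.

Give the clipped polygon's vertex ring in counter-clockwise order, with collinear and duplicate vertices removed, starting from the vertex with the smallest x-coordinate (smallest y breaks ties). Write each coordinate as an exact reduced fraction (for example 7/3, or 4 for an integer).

Clipped polygon: [(11,20/7) (15,4) (18,10) (18,72/5) (15,15) (11,15)]

1. After x ≥ 11: [(11,20/7) (15,4) (20,14) (11,79/5)]
2. After x ≤ 18: [(11,20/7) (15,4) (18,10) (18,72/5) (11,79/5)]
3. After y ≥ 0: [(11,20/7) (15,4) (18,10) (18,72/5) (11,79/5)]
4. After y ≤ 15: [(11,15) (11,20/7) (15,4) (18,10) (18,72/5) (15,15)]
5. Canonical ring: [(11,20/7) (15,4) (18,10) (18,72/5) (15,15) (11,15)]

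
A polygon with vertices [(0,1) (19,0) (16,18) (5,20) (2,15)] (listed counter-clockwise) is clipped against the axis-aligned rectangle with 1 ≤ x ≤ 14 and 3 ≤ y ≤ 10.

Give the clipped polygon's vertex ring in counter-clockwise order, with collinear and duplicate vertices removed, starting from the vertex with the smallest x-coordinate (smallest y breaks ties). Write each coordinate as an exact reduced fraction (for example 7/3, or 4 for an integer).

1. After x ≥ 1: [(1,8) (1,18/19) (19,0) (16,18) (5,20) (2,15)]
2. After x ≤ 14: [(1,8) (1,18/19) (14,5/19) (14,202/11) (5,20) (2,15)]
3. After y ≥ 3: [(1,8) (1,3) (14,3) (14,202/11) (5,20) (2,15)]
4. After y ≤ 10: [(9/7,10) (1,8) (1,3) (14,3) (14,10)]
5. Canonical ring: [(1,3) (14,3) (14,10) (9/7,10) (1,8)]

Clipped polygon: [(1,3) (14,3) (14,10) (9/7,10) (1,8)]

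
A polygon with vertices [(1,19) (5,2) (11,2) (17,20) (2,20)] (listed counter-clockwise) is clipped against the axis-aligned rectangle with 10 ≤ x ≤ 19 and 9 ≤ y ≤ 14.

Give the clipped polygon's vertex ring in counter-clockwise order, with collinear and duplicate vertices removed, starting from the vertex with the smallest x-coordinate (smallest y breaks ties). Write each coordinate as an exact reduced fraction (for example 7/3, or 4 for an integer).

Clipped polygon: [(10,9) (40/3,9) (15,14) (10,14)]

1. After x ≥ 10: [(10,2) (11,2) (17,20) (10,20)]
2. After x ≤ 19: [(10,2) (11,2) (17,20) (10,20)]
3. After y ≥ 9: [(10,9) (40/3,9) (17,20) (10,20)]
4. After y ≤ 14: [(10,14) (10,9) (40/3,9) (15,14)]
5. Canonical ring: [(10,9) (40/3,9) (15,14) (10,14)]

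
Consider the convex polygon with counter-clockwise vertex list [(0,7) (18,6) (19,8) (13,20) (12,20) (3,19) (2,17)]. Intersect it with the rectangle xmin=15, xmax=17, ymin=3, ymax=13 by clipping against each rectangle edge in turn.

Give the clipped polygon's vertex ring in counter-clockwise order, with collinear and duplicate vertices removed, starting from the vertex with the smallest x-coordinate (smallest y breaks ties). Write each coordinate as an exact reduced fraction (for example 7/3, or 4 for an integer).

1. After x ≥ 15: [(15,37/6) (18,6) (19,8) (15,16)]
2. After x ≤ 17: [(15,37/6) (17,109/18) (17,12) (15,16)]
3. After y ≥ 3: [(15,37/6) (17,109/18) (17,12) (15,16)]
4. After y ≤ 13: [(15,13) (15,37/6) (17,109/18) (17,12) (33/2,13)]
5. Canonical ring: [(15,37/6) (17,109/18) (17,12) (33/2,13) (15,13)]

Clipped polygon: [(15,37/6) (17,109/18) (17,12) (33/2,13) (15,13)]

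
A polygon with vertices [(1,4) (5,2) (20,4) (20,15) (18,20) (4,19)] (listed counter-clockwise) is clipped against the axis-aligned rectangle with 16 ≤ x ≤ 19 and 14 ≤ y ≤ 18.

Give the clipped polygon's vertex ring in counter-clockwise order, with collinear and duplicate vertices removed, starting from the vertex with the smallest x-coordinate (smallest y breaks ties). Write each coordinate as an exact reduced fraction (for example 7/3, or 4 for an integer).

Clipped polygon: [(16,14) (19,14) (19,35/2) (94/5,18) (16,18)]

1. After x ≥ 16: [(16,52/15) (20,4) (20,15) (18,20) (16,139/7)]
2. After x ≤ 19: [(16,52/15) (19,58/15) (19,35/2) (18,20) (16,139/7)]
3. After y ≥ 14: [(16,14) (19,14) (19,35/2) (18,20) (16,139/7)]
4. After y ≤ 18: [(16,18) (16,14) (19,14) (19,35/2) (94/5,18)]
5. Canonical ring: [(16,14) (19,14) (19,35/2) (94/5,18) (16,18)]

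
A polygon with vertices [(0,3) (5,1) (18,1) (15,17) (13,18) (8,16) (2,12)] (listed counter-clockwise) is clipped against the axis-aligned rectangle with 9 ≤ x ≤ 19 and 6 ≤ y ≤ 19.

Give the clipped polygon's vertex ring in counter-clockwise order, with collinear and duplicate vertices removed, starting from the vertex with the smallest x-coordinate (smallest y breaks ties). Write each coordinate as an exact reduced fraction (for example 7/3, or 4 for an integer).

Clipped polygon: [(9,6) (273/16,6) (15,17) (13,18) (9,82/5)]

1. After x ≥ 9: [(9,1) (18,1) (15,17) (13,18) (9,82/5)]
2. After x ≤ 19: [(9,1) (18,1) (15,17) (13,18) (9,82/5)]
3. After y ≥ 6: [(9,6) (273/16,6) (15,17) (13,18) (9,82/5)]
4. After y ≤ 19: [(9,6) (273/16,6) (15,17) (13,18) (9,82/5)]
5. Canonical ring: [(9,6) (273/16,6) (15,17) (13,18) (9,82/5)]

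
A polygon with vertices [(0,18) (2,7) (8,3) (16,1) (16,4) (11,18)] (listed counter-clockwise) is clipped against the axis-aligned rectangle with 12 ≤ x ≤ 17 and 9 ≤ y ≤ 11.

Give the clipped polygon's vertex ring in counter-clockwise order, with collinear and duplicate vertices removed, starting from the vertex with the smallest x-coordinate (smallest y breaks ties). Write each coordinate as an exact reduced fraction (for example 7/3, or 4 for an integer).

Clipped polygon: [(12,9) (199/14,9) (27/2,11) (12,11)]

1. After x ≥ 12: [(12,2) (16,1) (16,4) (12,76/5)]
2. After x ≤ 17: [(12,2) (16,1) (16,4) (12,76/5)]
3. After y ≥ 9: [(12,9) (199/14,9) (12,76/5)]
4. After y ≤ 11: [(12,11) (12,9) (199/14,9) (27/2,11)]
5. Canonical ring: [(12,9) (199/14,9) (27/2,11) (12,11)]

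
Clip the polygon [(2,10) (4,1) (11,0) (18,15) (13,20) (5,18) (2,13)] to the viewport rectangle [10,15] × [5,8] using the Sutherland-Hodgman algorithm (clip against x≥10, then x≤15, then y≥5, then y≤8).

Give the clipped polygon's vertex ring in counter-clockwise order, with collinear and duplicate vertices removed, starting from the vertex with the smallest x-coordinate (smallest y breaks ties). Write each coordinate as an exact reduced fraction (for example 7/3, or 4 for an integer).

Clipped polygon: [(10,5) (40/3,5) (221/15,8) (10,8)]

1. After x ≥ 10: [(10,1/7) (11,0) (18,15) (13,20) (10,77/4)]
2. After x ≤ 15: [(10,1/7) (11,0) (15,60/7) (15,18) (13,20) (10,77/4)]
3. After y ≥ 5: [(10,5) (40/3,5) (15,60/7) (15,18) (13,20) (10,77/4)]
4. After y ≤ 8: [(10,8) (10,5) (40/3,5) (221/15,8)]
5. Canonical ring: [(10,5) (40/3,5) (221/15,8) (10,8)]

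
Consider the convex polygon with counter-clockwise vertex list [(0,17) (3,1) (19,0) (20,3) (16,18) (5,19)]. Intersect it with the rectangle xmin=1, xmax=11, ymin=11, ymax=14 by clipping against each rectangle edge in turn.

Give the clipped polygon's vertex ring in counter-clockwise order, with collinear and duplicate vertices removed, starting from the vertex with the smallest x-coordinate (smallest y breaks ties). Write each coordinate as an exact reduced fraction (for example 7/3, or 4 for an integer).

Clipped polygon: [(1,35/3) (9/8,11) (11,11) (11,14) (1,14)]

1. After x ≥ 1: [(1,87/5) (1,35/3) (3,1) (19,0) (20,3) (16,18) (5,19)]
2. After x ≤ 11: [(1,87/5) (1,35/3) (3,1) (11,1/2) (11,203/11) (5,19)]
3. After y ≥ 11: [(1,87/5) (1,35/3) (9/8,11) (11,11) (11,203/11) (5,19)]
4. After y ≤ 14: [(1,14) (1,35/3) (9/8,11) (11,11) (11,14)]
5. Canonical ring: [(1,35/3) (9/8,11) (11,11) (11,14) (1,14)]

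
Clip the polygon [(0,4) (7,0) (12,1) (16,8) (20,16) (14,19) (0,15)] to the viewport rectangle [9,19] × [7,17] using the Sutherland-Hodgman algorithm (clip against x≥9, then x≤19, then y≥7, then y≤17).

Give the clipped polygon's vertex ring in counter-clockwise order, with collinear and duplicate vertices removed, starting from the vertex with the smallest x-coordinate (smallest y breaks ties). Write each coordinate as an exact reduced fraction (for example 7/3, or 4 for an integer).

1. After x ≥ 9: [(9,2/5) (12,1) (16,8) (20,16) (14,19) (9,123/7)]
2. After x ≤ 19: [(9,2/5) (12,1) (16,8) (19,14) (19,33/2) (14,19) (9,123/7)]
3. After y ≥ 7: [(9,7) (108/7,7) (16,8) (19,14) (19,33/2) (14,19) (9,123/7)]
4. After y ≤ 17: [(9,17) (9,7) (108/7,7) (16,8) (19,14) (19,33/2) (18,17)]
5. Canonical ring: [(9,7) (108/7,7) (16,8) (19,14) (19,33/2) (18,17) (9,17)]

Clipped polygon: [(9,7) (108/7,7) (16,8) (19,14) (19,33/2) (18,17) (9,17)]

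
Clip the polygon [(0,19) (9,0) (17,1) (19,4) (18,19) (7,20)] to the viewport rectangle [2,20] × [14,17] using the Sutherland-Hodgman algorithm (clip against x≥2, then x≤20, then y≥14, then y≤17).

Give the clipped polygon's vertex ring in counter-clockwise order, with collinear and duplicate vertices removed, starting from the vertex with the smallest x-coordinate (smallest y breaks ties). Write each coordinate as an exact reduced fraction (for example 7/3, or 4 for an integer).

1. After x ≥ 2: [(2,135/7) (2,133/9) (9,0) (17,1) (19,4) (18,19) (7,20)]
2. After x ≤ 20: [(2,135/7) (2,133/9) (9,0) (17,1) (19,4) (18,19) (7,20)]
3. After y ≥ 14: [(2,135/7) (2,133/9) (45/19,14) (55/3,14) (18,19) (7,20)]
4. After y ≤ 17: [(2,17) (2,133/9) (45/19,14) (55/3,14) (272/15,17)]
5. Canonical ring: [(2,133/9) (45/19,14) (55/3,14) (272/15,17) (2,17)]

Clipped polygon: [(2,133/9) (45/19,14) (55/3,14) (272/15,17) (2,17)]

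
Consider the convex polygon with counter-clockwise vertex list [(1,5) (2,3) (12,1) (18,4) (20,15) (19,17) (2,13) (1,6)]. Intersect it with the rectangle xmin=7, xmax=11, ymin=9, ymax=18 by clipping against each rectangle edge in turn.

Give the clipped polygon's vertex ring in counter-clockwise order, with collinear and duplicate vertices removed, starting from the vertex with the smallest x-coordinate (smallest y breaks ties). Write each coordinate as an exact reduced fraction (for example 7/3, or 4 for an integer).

1. After x ≥ 7: [(7,2) (12,1) (18,4) (20,15) (19,17) (7,241/17)]
2. After x ≤ 11: [(7,2) (11,6/5) (11,257/17) (7,241/17)]
3. After y ≥ 9: [(7,9) (11,9) (11,257/17) (7,241/17)]
4. After y ≤ 18: [(7,9) (11,9) (11,257/17) (7,241/17)]
5. Canonical ring: [(7,9) (11,9) (11,257/17) (7,241/17)]

Clipped polygon: [(7,9) (11,9) (11,257/17) (7,241/17)]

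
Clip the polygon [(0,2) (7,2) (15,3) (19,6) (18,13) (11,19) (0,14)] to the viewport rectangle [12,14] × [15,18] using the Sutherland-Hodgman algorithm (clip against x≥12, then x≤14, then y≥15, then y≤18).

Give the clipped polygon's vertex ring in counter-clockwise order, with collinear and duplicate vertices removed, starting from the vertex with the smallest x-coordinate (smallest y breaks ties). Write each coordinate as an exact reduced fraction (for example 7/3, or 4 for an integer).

1. After x ≥ 12: [(12,21/8) (15,3) (19,6) (18,13) (12,127/7)]
2. After x ≤ 14: [(12,21/8) (14,23/8) (14,115/7) (12,127/7)]
3. After y ≥ 15: [(12,15) (14,15) (14,115/7) (12,127/7)]
4. After y ≤ 18: [(12,18) (12,15) (14,15) (14,115/7) (73/6,18)]
5. Canonical ring: [(12,15) (14,15) (14,115/7) (73/6,18) (12,18)]

Clipped polygon: [(12,15) (14,15) (14,115/7) (73/6,18) (12,18)]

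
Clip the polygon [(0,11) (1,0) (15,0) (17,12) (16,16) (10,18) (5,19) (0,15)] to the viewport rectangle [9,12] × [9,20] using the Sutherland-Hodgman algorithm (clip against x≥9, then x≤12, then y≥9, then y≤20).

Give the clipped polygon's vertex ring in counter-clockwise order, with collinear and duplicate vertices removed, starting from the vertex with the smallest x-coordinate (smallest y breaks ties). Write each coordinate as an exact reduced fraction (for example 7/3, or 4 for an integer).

1. After x ≥ 9: [(9,0) (15,0) (17,12) (16,16) (10,18) (9,91/5)]
2. After x ≤ 12: [(9,0) (12,0) (12,52/3) (10,18) (9,91/5)]
3. After y ≥ 9: [(9,9) (12,9) (12,52/3) (10,18) (9,91/5)]
4. After y ≤ 20: [(9,9) (12,9) (12,52/3) (10,18) (9,91/5)]
5. Canonical ring: [(9,9) (12,9) (12,52/3) (10,18) (9,91/5)]

Clipped polygon: [(9,9) (12,9) (12,52/3) (10,18) (9,91/5)]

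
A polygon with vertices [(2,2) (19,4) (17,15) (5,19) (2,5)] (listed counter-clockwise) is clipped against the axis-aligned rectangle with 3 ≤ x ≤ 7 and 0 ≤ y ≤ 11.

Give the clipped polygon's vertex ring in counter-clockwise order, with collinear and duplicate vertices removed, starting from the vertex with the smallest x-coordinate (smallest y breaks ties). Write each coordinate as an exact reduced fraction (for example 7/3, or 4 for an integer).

1. After x ≥ 3: [(3,36/17) (19,4) (17,15) (5,19) (3,29/3)]
2. After x ≤ 7: [(3,36/17) (7,44/17) (7,55/3) (5,19) (3,29/3)]
3. After y ≥ 0: [(3,36/17) (7,44/17) (7,55/3) (5,19) (3,29/3)]
4. After y ≤ 11: [(3,36/17) (7,44/17) (7,11) (23/7,11) (3,29/3)]
5. Canonical ring: [(3,36/17) (7,44/17) (7,11) (23/7,11) (3,29/3)]

Clipped polygon: [(3,36/17) (7,44/17) (7,11) (23/7,11) (3,29/3)]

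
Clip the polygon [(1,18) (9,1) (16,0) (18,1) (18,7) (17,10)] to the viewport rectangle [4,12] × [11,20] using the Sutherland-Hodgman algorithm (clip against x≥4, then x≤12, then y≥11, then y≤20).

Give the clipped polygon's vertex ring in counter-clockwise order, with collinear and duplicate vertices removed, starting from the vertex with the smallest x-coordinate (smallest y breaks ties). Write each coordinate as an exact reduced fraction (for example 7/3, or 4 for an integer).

Clipped polygon: [(4,93/8) (73/17,11) (12,11) (12,25/2) (4,33/2)]

1. After x ≥ 4: [(4,33/2) (4,93/8) (9,1) (16,0) (18,1) (18,7) (17,10)]
2. After x ≤ 12: [(12,25/2) (4,33/2) (4,93/8) (9,1) (12,4/7)]
3. After y ≥ 11: [(12,11) (12,25/2) (4,33/2) (4,93/8) (73/17,11)]
4. After y ≤ 20: [(12,11) (12,25/2) (4,33/2) (4,93/8) (73/17,11)]
5. Canonical ring: [(4,93/8) (73/17,11) (12,11) (12,25/2) (4,33/2)]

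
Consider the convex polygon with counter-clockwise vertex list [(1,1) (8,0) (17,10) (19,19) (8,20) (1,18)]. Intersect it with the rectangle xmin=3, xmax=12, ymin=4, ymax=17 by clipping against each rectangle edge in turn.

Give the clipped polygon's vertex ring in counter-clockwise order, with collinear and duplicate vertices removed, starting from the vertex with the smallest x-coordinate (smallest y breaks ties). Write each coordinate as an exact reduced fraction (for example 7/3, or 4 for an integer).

Clipped polygon: [(3,4) (58/5,4) (12,40/9) (12,17) (3,17)]

1. After x ≥ 3: [(3,5/7) (8,0) (17,10) (19,19) (8,20) (3,130/7)]
2. After x ≤ 12: [(3,5/7) (8,0) (12,40/9) (12,216/11) (8,20) (3,130/7)]
3. After y ≥ 4: [(3,4) (58/5,4) (12,40/9) (12,216/11) (8,20) (3,130/7)]
4. After y ≤ 17: [(3,17) (3,4) (58/5,4) (12,40/9) (12,17)]
5. Canonical ring: [(3,4) (58/5,4) (12,40/9) (12,17) (3,17)]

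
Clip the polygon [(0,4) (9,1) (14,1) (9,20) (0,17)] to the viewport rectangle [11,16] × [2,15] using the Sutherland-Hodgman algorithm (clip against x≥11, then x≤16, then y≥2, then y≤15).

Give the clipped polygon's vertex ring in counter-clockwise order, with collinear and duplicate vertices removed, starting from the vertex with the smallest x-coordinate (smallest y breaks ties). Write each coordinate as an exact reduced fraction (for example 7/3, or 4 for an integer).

1. After x ≥ 11: [(11,1) (14,1) (11,62/5)]
2. After x ≤ 16: [(11,1) (14,1) (11,62/5)]
3. After y ≥ 2: [(11,2) (261/19,2) (11,62/5)]
4. After y ≤ 15: [(11,2) (261/19,2) (11,62/5)]
5. Canonical ring: [(11,2) (261/19,2) (11,62/5)]

Clipped polygon: [(11,2) (261/19,2) (11,62/5)]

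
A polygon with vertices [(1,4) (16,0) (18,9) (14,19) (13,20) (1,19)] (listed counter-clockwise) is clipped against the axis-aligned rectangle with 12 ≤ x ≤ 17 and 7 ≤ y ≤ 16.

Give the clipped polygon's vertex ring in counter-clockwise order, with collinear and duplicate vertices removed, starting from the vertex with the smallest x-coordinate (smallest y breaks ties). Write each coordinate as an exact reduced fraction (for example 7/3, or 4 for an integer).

1. After x ≥ 12: [(12,16/15) (16,0) (18,9) (14,19) (13,20) (12,239/12)]
2. After x ≤ 17: [(12,16/15) (16,0) (17,9/2) (17,23/2) (14,19) (13,20) (12,239/12)]
3. After y ≥ 7: [(12,7) (17,7) (17,23/2) (14,19) (13,20) (12,239/12)]
4. After y ≤ 16: [(12,16) (12,7) (17,7) (17,23/2) (76/5,16)]
5. Canonical ring: [(12,7) (17,7) (17,23/2) (76/5,16) (12,16)]

Clipped polygon: [(12,7) (17,7) (17,23/2) (76/5,16) (12,16)]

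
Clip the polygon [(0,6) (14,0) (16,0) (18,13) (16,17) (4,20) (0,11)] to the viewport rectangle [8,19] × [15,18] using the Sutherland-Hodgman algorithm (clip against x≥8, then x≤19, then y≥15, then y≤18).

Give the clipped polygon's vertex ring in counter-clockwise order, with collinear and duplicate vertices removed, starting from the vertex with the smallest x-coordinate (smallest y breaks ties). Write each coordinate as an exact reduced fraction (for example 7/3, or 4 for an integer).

Clipped polygon: [(8,15) (17,15) (16,17) (12,18) (8,18)]

1. After x ≥ 8: [(8,18/7) (14,0) (16,0) (18,13) (16,17) (8,19)]
2. After x ≤ 19: [(8,18/7) (14,0) (16,0) (18,13) (16,17) (8,19)]
3. After y ≥ 15: [(8,15) (17,15) (16,17) (8,19)]
4. After y ≤ 18: [(8,18) (8,15) (17,15) (16,17) (12,18)]
5. Canonical ring: [(8,15) (17,15) (16,17) (12,18) (8,18)]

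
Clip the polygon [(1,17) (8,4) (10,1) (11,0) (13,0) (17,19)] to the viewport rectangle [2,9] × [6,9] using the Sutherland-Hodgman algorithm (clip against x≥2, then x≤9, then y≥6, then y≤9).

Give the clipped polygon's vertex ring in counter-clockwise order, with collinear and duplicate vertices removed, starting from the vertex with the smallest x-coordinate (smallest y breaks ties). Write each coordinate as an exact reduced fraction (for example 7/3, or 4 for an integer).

Clipped polygon: [(69/13,9) (90/13,6) (9,6) (9,9)]

1. After x ≥ 2: [(2,137/8) (2,106/7) (8,4) (10,1) (11,0) (13,0) (17,19)]
2. After x ≤ 9: [(9,18) (2,137/8) (2,106/7) (8,4) (9,5/2)]
3. After y ≥ 6: [(9,6) (9,18) (2,137/8) (2,106/7) (90/13,6)]
4. After y ≤ 9: [(9,6) (9,9) (69/13,9) (90/13,6)]
5. Canonical ring: [(69/13,9) (90/13,6) (9,6) (9,9)]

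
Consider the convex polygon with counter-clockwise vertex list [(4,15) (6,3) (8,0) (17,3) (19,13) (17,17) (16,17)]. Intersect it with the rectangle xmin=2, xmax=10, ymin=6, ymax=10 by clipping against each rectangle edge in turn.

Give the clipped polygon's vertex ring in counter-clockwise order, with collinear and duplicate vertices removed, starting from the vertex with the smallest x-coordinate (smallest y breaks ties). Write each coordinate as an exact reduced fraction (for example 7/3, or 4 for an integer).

Clipped polygon: [(29/6,10) (11/2,6) (10,6) (10,10)]

1. After x ≥ 2: [(4,15) (6,3) (8,0) (17,3) (19,13) (17,17) (16,17)]
2. After x ≤ 10: [(10,16) (4,15) (6,3) (8,0) (10,2/3)]
3. After y ≥ 6: [(10,6) (10,16) (4,15) (11/2,6)]
4. After y ≤ 10: [(10,6) (10,10) (29/6,10) (11/2,6)]
5. Canonical ring: [(29/6,10) (11/2,6) (10,6) (10,10)]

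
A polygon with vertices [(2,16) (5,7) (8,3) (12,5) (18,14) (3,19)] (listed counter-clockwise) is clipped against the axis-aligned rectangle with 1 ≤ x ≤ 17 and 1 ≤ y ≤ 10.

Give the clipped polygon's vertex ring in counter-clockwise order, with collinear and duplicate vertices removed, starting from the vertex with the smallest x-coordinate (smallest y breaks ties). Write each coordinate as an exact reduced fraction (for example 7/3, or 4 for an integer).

1. After x ≥ 1: [(2,16) (5,7) (8,3) (12,5) (18,14) (3,19)]
2. After x ≤ 17: [(2,16) (5,7) (8,3) (12,5) (17,25/2) (17,43/3) (3,19)]
3. After y ≥ 1: [(2,16) (5,7) (8,3) (12,5) (17,25/2) (17,43/3) (3,19)]
4. After y ≤ 10: [(4,10) (5,7) (8,3) (12,5) (46/3,10)]
5. Canonical ring: [(4,10) (5,7) (8,3) (12,5) (46/3,10)]

Clipped polygon: [(4,10) (5,7) (8,3) (12,5) (46/3,10)]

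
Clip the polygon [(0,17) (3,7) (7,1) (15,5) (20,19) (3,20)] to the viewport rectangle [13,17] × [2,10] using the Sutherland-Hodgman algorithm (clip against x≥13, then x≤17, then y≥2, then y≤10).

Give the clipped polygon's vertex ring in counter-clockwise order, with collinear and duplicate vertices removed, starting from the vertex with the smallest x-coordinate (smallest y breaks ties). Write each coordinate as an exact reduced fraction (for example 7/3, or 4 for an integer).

1. After x ≥ 13: [(13,4) (15,5) (20,19) (13,330/17)]
2. After x ≤ 17: [(13,4) (15,5) (17,53/5) (17,326/17) (13,330/17)]
3. After y ≥ 2: [(13,4) (15,5) (17,53/5) (17,326/17) (13,330/17)]
4. After y ≤ 10: [(13,10) (13,4) (15,5) (235/14,10)]
5. Canonical ring: [(13,4) (15,5) (235/14,10) (13,10)]

Clipped polygon: [(13,4) (15,5) (235/14,10) (13,10)]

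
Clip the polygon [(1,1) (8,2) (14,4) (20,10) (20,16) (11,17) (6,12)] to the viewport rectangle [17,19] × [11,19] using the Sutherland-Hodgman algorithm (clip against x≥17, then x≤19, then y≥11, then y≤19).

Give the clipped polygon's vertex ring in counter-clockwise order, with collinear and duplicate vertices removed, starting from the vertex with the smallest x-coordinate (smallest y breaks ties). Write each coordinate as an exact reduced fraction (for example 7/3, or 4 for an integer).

Clipped polygon: [(17,11) (19,11) (19,145/9) (17,49/3)]

1. After x ≥ 17: [(17,7) (20,10) (20,16) (17,49/3)]
2. After x ≤ 19: [(17,7) (19,9) (19,145/9) (17,49/3)]
3. After y ≥ 11: [(17,11) (19,11) (19,145/9) (17,49/3)]
4. After y ≤ 19: [(17,11) (19,11) (19,145/9) (17,49/3)]
5. Canonical ring: [(17,11) (19,11) (19,145/9) (17,49/3)]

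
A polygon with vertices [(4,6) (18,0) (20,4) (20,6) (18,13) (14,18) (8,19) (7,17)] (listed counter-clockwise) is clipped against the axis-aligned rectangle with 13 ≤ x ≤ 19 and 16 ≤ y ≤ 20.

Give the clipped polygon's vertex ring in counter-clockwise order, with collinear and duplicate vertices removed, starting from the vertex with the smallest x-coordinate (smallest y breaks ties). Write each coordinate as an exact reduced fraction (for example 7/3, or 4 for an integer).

1. After x ≥ 13: [(13,15/7) (18,0) (20,4) (20,6) (18,13) (14,18) (13,109/6)]
2. After x ≤ 19: [(13,15/7) (18,0) (19,2) (19,19/2) (18,13) (14,18) (13,109/6)]
3. After y ≥ 16: [(13,16) (78/5,16) (14,18) (13,109/6)]
4. After y ≤ 20: [(13,16) (78/5,16) (14,18) (13,109/6)]
5. Canonical ring: [(13,16) (78/5,16) (14,18) (13,109/6)]

Clipped polygon: [(13,16) (78/5,16) (14,18) (13,109/6)]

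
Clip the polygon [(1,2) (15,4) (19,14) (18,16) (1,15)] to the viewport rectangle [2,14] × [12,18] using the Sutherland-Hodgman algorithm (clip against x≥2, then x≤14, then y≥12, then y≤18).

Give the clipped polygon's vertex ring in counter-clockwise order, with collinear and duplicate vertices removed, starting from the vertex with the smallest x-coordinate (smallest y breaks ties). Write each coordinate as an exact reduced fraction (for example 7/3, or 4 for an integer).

Clipped polygon: [(2,12) (14,12) (14,268/17) (2,256/17)]

1. After x ≥ 2: [(2,15/7) (15,4) (19,14) (18,16) (2,256/17)]
2. After x ≤ 14: [(2,15/7) (14,27/7) (14,268/17) (2,256/17)]
3. After y ≥ 12: [(2,12) (14,12) (14,268/17) (2,256/17)]
4. After y ≤ 18: [(2,12) (14,12) (14,268/17) (2,256/17)]
5. Canonical ring: [(2,12) (14,12) (14,268/17) (2,256/17)]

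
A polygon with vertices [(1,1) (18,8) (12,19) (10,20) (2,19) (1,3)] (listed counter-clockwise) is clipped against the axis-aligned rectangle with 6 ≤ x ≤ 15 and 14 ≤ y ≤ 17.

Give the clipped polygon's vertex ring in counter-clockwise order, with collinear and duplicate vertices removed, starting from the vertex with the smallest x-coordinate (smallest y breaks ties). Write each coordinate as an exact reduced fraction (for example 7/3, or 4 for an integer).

1. After x ≥ 6: [(6,52/17) (18,8) (12,19) (10,20) (6,39/2)]
2. After x ≤ 15: [(6,52/17) (15,115/17) (15,27/2) (12,19) (10,20) (6,39/2)]
3. After y ≥ 14: [(6,14) (162/11,14) (12,19) (10,20) (6,39/2)]
4. After y ≤ 17: [(6,17) (6,14) (162/11,14) (144/11,17)]
5. Canonical ring: [(6,14) (162/11,14) (144/11,17) (6,17)]

Clipped polygon: [(6,14) (162/11,14) (144/11,17) (6,17)]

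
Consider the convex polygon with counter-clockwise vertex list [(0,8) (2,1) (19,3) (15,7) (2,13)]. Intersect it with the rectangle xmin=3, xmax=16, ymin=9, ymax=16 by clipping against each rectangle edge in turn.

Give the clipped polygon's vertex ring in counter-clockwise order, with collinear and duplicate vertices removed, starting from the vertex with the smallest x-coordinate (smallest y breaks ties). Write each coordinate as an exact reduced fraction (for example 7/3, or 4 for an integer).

1. After x ≥ 3: [(3,19/17) (19,3) (15,7) (3,163/13)]
2. After x ≤ 16: [(3,19/17) (16,45/17) (16,6) (15,7) (3,163/13)]
3. After y ≥ 9: [(3,9) (32/3,9) (3,163/13)]
4. After y ≤ 16: [(3,9) (32/3,9) (3,163/13)]
5. Canonical ring: [(3,9) (32/3,9) (3,163/13)]

Clipped polygon: [(3,9) (32/3,9) (3,163/13)]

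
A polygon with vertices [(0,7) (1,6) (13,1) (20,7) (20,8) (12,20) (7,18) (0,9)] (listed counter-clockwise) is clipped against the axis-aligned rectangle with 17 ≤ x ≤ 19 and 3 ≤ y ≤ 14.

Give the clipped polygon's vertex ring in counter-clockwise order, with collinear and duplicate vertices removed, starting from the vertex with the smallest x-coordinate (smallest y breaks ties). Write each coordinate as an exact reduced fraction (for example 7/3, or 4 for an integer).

1. After x ≥ 17: [(17,31/7) (20,7) (20,8) (17,25/2)]
2. After x ≤ 19: [(17,31/7) (19,43/7) (19,19/2) (17,25/2)]
3. After y ≥ 3: [(17,31/7) (19,43/7) (19,19/2) (17,25/2)]
4. After y ≤ 14: [(17,31/7) (19,43/7) (19,19/2) (17,25/2)]
5. Canonical ring: [(17,31/7) (19,43/7) (19,19/2) (17,25/2)]

Clipped polygon: [(17,31/7) (19,43/7) (19,19/2) (17,25/2)]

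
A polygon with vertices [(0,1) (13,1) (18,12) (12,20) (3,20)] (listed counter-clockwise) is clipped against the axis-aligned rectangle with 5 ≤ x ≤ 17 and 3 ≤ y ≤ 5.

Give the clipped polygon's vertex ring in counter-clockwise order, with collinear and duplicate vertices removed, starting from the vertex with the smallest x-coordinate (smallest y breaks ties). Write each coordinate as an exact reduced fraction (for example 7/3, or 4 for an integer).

1. After x ≥ 5: [(5,1) (13,1) (18,12) (12,20) (5,20)]
2. After x ≤ 17: [(5,1) (13,1) (17,49/5) (17,40/3) (12,20) (5,20)]
3. After y ≥ 3: [(5,3) (153/11,3) (17,49/5) (17,40/3) (12,20) (5,20)]
4. After y ≤ 5: [(5,5) (5,3) (153/11,3) (163/11,5)]
5. Canonical ring: [(5,3) (153/11,3) (163/11,5) (5,5)]

Clipped polygon: [(5,3) (153/11,3) (163/11,5) (5,5)]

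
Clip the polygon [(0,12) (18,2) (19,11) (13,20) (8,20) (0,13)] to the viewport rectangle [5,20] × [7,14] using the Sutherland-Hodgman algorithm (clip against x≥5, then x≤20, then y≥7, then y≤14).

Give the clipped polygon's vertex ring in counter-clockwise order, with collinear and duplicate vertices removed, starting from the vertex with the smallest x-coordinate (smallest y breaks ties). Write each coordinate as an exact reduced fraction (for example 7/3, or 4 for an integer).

Clipped polygon: [(5,83/9) (9,7) (167/9,7) (19,11) (17,14) (5,14)]

1. After x ≥ 5: [(5,83/9) (18,2) (19,11) (13,20) (8,20) (5,139/8)]
2. After x ≤ 20: [(5,83/9) (18,2) (19,11) (13,20) (8,20) (5,139/8)]
3. After y ≥ 7: [(5,83/9) (9,7) (167/9,7) (19,11) (13,20) (8,20) (5,139/8)]
4. After y ≤ 14: [(5,14) (5,83/9) (9,7) (167/9,7) (19,11) (17,14)]
5. Canonical ring: [(5,83/9) (9,7) (167/9,7) (19,11) (17,14) (5,14)]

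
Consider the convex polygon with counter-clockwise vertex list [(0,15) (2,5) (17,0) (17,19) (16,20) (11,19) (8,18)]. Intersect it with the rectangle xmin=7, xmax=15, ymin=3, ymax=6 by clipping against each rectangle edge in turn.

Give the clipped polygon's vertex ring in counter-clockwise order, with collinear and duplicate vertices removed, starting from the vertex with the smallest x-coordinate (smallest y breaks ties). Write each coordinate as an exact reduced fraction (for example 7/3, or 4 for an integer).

Clipped polygon: [(7,10/3) (8,3) (15,3) (15,6) (7,6)]

1. After x ≥ 7: [(7,141/8) (7,10/3) (17,0) (17,19) (16,20) (11,19) (8,18)]
2. After x ≤ 15: [(7,141/8) (7,10/3) (15,2/3) (15,99/5) (11,19) (8,18)]
3. After y ≥ 3: [(7,141/8) (7,10/3) (8,3) (15,3) (15,99/5) (11,19) (8,18)]
4. After y ≤ 6: [(7,6) (7,10/3) (8,3) (15,3) (15,6)]
5. Canonical ring: [(7,10/3) (8,3) (15,3) (15,6) (7,6)]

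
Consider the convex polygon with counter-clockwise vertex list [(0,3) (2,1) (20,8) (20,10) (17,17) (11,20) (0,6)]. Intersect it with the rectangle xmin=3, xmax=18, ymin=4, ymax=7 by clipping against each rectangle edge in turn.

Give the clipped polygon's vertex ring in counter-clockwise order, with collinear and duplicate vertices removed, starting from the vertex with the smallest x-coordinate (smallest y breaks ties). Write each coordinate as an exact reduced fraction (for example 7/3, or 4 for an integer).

1. After x ≥ 3: [(3,25/18) (20,8) (20,10) (17,17) (11,20) (3,108/11)]
2. After x ≤ 18: [(3,25/18) (18,65/9) (18,44/3) (17,17) (11,20) (3,108/11)]
3. After y ≥ 4: [(3,4) (68/7,4) (18,65/9) (18,44/3) (17,17) (11,20) (3,108/11)]
4. After y ≤ 7: [(3,7) (3,4) (68/7,4) (122/7,7)]
5. Canonical ring: [(3,4) (68/7,4) (122/7,7) (3,7)]

Clipped polygon: [(3,4) (68/7,4) (122/7,7) (3,7)]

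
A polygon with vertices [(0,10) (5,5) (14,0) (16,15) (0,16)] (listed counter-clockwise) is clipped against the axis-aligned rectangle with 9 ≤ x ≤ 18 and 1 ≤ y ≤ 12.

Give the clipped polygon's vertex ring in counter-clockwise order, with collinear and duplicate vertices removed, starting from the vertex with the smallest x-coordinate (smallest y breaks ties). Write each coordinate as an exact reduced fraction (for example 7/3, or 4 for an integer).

Clipped polygon: [(9,25/9) (61/5,1) (212/15,1) (78/5,12) (9,12)]

1. After x ≥ 9: [(9,25/9) (14,0) (16,15) (9,247/16)]
2. After x ≤ 18: [(9,25/9) (14,0) (16,15) (9,247/16)]
3. After y ≥ 1: [(9,25/9) (61/5,1) (212/15,1) (16,15) (9,247/16)]
4. After y ≤ 12: [(9,12) (9,25/9) (61/5,1) (212/15,1) (78/5,12)]
5. Canonical ring: [(9,25/9) (61/5,1) (212/15,1) (78/5,12) (9,12)]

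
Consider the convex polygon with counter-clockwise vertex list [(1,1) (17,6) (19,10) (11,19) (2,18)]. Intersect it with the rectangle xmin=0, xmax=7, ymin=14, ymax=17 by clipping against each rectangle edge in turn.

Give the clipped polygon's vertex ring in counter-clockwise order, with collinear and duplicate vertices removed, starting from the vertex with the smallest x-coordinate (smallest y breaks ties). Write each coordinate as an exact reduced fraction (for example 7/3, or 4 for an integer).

1. After x ≥ 0: [(1,1) (17,6) (19,10) (11,19) (2,18)]
2. After x ≤ 7: [(1,1) (7,23/8) (7,167/9) (2,18)]
3. After y ≥ 14: [(30/17,14) (7,14) (7,167/9) (2,18)]
4. After y ≤ 17: [(33/17,17) (30/17,14) (7,14) (7,17)]
5. Canonical ring: [(30/17,14) (7,14) (7,17) (33/17,17)]

Clipped polygon: [(30/17,14) (7,14) (7,17) (33/17,17)]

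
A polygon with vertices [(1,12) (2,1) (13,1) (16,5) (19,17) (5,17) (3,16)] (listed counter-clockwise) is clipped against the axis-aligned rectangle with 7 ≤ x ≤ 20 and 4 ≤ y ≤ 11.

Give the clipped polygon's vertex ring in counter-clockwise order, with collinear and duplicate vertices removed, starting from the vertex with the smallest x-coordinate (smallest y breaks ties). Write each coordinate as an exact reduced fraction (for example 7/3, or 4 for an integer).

1. After x ≥ 7: [(7,1) (13,1) (16,5) (19,17) (7,17)]
2. After x ≤ 20: [(7,1) (13,1) (16,5) (19,17) (7,17)]
3. After y ≥ 4: [(7,4) (61/4,4) (16,5) (19,17) (7,17)]
4. After y ≤ 11: [(7,11) (7,4) (61/4,4) (16,5) (35/2,11)]
5. Canonical ring: [(7,4) (61/4,4) (16,5) (35/2,11) (7,11)]

Clipped polygon: [(7,4) (61/4,4) (16,5) (35/2,11) (7,11)]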